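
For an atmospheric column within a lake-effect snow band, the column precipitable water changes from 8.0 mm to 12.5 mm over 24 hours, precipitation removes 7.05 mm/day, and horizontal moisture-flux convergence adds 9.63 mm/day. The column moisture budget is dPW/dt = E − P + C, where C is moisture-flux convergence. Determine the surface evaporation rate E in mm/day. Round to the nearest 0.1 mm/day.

E ≈ 1.9 mm/day

dPW/dt = (12.5 − 8.0) mm / (24/24 day) = +4.500 mm/day.
E = dPW/dt + P − C = (+4.500) + 7.05 − (9.63) = 1.9 mm/day.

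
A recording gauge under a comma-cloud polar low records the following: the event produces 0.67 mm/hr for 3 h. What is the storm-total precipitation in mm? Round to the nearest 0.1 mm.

total ≈ 2.0 mm

Total = Σ Rᵢ Δtᵢ = 0.67 × 3
      = 2.01 = 2.0 mm.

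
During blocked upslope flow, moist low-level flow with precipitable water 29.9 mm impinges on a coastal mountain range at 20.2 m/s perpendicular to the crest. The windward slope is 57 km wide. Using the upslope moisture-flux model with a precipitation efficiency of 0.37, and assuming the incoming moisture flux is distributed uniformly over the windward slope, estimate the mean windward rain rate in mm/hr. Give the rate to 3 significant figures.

R ≈ 14.1 mm/hr

Incoming column moisture flux per unit ridge length: F = V × PW = 20.2 × 29.9 = 603.98 mm·m/s.
Spread over the 57 km slope with efficiency ε = 0.37: R = ε·F/W = 0.37 × 603.98 / 57000 m = 3.921e-03 mm/s.
R = 3.921e-03 × 3600 = 14.1 mm/hr.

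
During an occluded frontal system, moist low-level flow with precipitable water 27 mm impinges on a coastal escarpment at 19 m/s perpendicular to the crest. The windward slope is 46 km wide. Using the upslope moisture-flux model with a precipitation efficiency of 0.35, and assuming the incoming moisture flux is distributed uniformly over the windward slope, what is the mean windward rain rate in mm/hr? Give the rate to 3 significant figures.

Incoming column moisture flux per unit ridge length: F = V × PW = 19 × 27 = 513 mm·m/s.
Spread over the 46 km slope with efficiency ε = 0.35: R = ε·F/W = 0.35 × 513 / 46000 m = 3.903e-03 mm/s.
R = 3.903e-03 × 3600 = 14.1 mm/hr.

R ≈ 14.1 mm/hr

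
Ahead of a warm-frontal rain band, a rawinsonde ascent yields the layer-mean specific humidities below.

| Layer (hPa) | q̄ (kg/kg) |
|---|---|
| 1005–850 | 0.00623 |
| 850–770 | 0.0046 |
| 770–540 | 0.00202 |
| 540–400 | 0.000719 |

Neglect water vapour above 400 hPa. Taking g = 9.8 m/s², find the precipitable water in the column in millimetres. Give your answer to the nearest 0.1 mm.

PW ≈ 19.4 mm

Precipitable water is the column-integrated vapour mass per unit area: PW = (1/g) Σ q̄ Δp, with q in kg/kg and Δp in Pa (1 kg/m² of water = 1 mm).
Layer 1005–850 hPa: Δp = 155 hPa = 15500 Pa, q̄ = 0.00623 kg/kg → 0.00623 × 15500 / 9.8 = 9.85 mm
Layer 850–770 hPa: Δp = 80 hPa = 8000 Pa, q̄ = 0.0046 kg/kg → 0.0046 × 8000 / 9.8 = 3.76 mm
Layer 770–540 hPa: Δp = 230 hPa = 23000 Pa, q̄ = 0.00202 kg/kg → 0.00202 × 23000 / 9.8 = 4.74 mm
Layer 540–400 hPa: Δp = 140 hPa = 14000 Pa, q̄ = 0.000719 kg/kg → 0.000719 × 14000 / 9.8 = 1.03 mm
PW = 9.85 + 3.76 + 4.74 + 1.03 = 19.38 ≈ 19.4 mm.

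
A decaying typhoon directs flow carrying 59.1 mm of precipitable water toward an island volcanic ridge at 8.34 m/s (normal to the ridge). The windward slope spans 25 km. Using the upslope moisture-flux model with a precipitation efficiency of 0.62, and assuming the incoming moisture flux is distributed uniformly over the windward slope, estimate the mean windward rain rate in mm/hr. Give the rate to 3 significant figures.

Incoming column moisture flux per unit ridge length: F = V × PW = 8.34 × 59.1 = 492.894 mm·m/s.
Spread over the 25 km slope with efficiency ε = 0.62: R = ε·F/W = 0.62 × 492.894 / 25000 m = 1.222e-02 mm/s.
R = 1.222e-02 × 3600 = 44.0 mm/hr.

R ≈ 44.0 mm/hr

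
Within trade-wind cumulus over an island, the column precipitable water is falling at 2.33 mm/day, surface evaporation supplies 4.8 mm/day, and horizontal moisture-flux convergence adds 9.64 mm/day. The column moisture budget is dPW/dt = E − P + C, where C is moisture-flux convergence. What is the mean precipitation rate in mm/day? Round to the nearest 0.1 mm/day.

dPW/dt = -2.33 mm/day.
P = E + C − dPW/dt = 4.8 + (9.64) − (-2.33) = 16.8 mm/day.

P ≈ 16.8 mm/day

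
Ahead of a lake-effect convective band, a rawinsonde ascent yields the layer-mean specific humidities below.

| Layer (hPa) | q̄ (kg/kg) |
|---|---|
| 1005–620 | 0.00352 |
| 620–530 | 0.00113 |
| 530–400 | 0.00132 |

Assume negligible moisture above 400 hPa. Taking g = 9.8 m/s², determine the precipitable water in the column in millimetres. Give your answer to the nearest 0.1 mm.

PW ≈ 16.6 mm

Precipitable water is the column-integrated vapour mass per unit area: PW = (1/g) Σ q̄ Δp, with q in kg/kg and Δp in Pa (1 kg/m² of water = 1 mm).
Layer 1005–620 hPa: Δp = 385 hPa = 38500 Pa, q̄ = 0.00352 kg/kg → 0.00352 × 38500 / 9.8 = 13.83 mm
Layer 620–530 hPa: Δp = 90 hPa = 9000 Pa, q̄ = 0.00113 kg/kg → 0.00113 × 9000 / 9.8 = 1.04 mm
Layer 530–400 hPa: Δp = 130 hPa = 13000 Pa, q̄ = 0.00132 kg/kg → 0.00132 × 13000 / 9.8 = 1.75 mm
PW = 13.83 + 1.04 + 1.75 = 16.62 ≈ 16.6 mm.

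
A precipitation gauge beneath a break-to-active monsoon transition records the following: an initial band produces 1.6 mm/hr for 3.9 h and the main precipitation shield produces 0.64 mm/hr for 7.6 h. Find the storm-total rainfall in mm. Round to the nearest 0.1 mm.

total ≈ 11.1 mm

Total = Σ Rᵢ Δtᵢ = 1.6 × 3.9 + 0.64 × 7.6
      = 6.24 + 4.864 = 11.1 mm.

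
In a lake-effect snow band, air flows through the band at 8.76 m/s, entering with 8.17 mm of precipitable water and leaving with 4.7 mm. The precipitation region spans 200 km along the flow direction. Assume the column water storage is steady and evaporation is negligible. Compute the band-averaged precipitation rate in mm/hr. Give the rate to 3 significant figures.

Column moisture flux per unit crosswind length is F = V × PW.
Inflow: F_in = 8.76 × 8.17 = 71.5692 mm·m/s
Outflow: F_out = 8.76 × 4.7 = 41.172 mm·m/s
Steady-state rate R = (F_in − F_out)/L = (71.5692 − 41.172) / 200000 m = 1.520e-04 mm/s.
R = 1.520e-04 × 3600 = 0.547 mm/hr.

R ≈ 0.547 mm/hr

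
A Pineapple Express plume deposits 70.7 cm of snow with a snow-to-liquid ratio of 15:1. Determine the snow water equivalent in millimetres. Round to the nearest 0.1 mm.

SWE ≈ 47.1 mm

SWE = snow depth / ratio = 70.7 cm / 15 = 4.713 cm = 47.1 mm.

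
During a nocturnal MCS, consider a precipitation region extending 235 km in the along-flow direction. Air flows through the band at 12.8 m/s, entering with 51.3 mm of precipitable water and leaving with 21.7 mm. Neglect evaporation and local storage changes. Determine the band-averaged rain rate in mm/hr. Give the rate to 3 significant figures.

Column moisture flux per unit crosswind length is F = V × PW.
Inflow: F_in = 12.8 × 51.3 = 656.64 mm·m/s
Outflow: F_out = 12.8 × 21.7 = 277.76 mm·m/s
Steady-state rate R = (F_in − F_out)/L = (656.64 − 277.76) / 235000 m = 1.612e-03 mm/s.
R = 1.612e-03 × 3600 = 5.80 mm/hr.

R ≈ 5.80 mm/hr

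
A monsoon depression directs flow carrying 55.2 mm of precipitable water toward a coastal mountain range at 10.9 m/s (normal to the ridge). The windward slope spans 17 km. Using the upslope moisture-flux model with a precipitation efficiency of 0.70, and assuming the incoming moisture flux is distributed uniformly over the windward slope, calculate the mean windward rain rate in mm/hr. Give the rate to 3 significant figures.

Incoming column moisture flux per unit ridge length: F = V × PW = 10.9 × 55.2 = 601.68 mm·m/s.
Spread over the 17 km slope with efficiency ε = 0.70: R = ε·F/W = 0.70 × 601.68 / 17000 m = 2.478e-02 mm/s.
R = 2.478e-02 × 3600 = 89.2 mm/hr.

R ≈ 89.2 mm/hr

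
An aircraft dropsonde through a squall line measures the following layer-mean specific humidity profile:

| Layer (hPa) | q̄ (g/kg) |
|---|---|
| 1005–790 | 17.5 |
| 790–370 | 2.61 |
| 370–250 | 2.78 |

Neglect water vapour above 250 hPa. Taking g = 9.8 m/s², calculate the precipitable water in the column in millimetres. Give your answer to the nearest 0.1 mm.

Precipitable water is the column-integrated vapour mass per unit area: PW = (1/g) Σ q̄ Δp, with q in kg/kg and Δp in Pa (1 kg/m² of water = 1 mm).
Layer 1005–790 hPa: Δp = 215 hPa = 21500 Pa, q̄ = 0.0175 kg/kg → 0.0175 × 21500 / 9.8 = 38.39 mm
Layer 790–370 hPa: Δp = 420 hPa = 42000 Pa, q̄ = 0.00261 kg/kg → 0.00261 × 42000 / 9.8 = 11.19 mm
Layer 370–250 hPa: Δp = 120 hPa = 12000 Pa, q̄ = 0.00278 kg/kg → 0.00278 × 12000 / 9.8 = 3.40 mm
PW = 38.39 + 11.19 + 3.40 = 52.98 ≈ 53.0 mm.

PW ≈ 53.0 mm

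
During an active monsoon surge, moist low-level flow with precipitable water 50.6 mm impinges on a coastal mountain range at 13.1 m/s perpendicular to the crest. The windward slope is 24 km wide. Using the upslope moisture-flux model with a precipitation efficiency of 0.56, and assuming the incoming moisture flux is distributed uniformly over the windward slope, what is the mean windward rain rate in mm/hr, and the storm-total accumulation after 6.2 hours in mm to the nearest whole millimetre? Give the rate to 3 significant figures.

R ≈ 55.7 mm/hr; total ≈ 345 mm

Incoming column moisture flux per unit ridge length: F = V × PW = 13.1 × 50.6 = 662.86 mm·m/s.
Spread over the 24 km slope with efficiency ε = 0.56: R = ε·F/W = 0.56 × 662.86 / 24000 m = 1.547e-02 mm/s.
R = 1.547e-02 × 3600 = 55.7 mm/hr.
Over 6.2 h: total = 55.7 × 6.2 = 345.34 ≈ 345 mm.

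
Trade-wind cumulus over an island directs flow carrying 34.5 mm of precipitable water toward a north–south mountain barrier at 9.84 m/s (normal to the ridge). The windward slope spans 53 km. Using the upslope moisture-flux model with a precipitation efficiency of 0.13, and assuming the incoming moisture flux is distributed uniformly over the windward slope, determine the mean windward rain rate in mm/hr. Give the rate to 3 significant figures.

R ≈ 3.00 mm/hr

Incoming column moisture flux per unit ridge length: F = V × PW = 9.84 × 34.5 = 339.48 mm·m/s.
Spread over the 53 km slope with efficiency ε = 0.13: R = ε·F/W = 0.13 × 339.48 / 53000 m = 8.327e-04 mm/s.
R = 8.327e-04 × 3600 = 3.00 mm/hr.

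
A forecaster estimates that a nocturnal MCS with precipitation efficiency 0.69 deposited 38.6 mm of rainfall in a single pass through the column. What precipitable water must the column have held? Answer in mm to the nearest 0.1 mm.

PW = rainfall / ε = 38.6 / 0.69 = 55.9 mm.

PW ≈ 55.9 mm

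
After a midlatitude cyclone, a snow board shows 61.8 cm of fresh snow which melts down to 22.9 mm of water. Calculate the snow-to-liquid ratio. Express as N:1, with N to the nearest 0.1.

ratio ≈ 27.0

Ratio = snow depth / SWE = 618 mm / 22.9 mm = 27.0, i.e. 27.0:1.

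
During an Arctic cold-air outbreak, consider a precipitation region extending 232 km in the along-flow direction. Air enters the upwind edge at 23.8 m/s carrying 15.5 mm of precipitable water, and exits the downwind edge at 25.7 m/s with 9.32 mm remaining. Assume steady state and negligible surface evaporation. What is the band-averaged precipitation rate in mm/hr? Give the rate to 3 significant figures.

R ≈ 2.01 mm/hr

Column moisture flux per unit crosswind length is F = V × PW.
Inflow: F_in = 23.8 × 15.5 = 368.9 mm·m/s
Outflow: F_out = 25.7 × 9.32 = 239.524 mm·m/s
Steady-state rate R = (F_in − F_out)/L = (368.9 − 239.524) / 232000 m = 5.577e-04 mm/s.
R = 5.577e-04 × 3600 = 2.01 mm/hr.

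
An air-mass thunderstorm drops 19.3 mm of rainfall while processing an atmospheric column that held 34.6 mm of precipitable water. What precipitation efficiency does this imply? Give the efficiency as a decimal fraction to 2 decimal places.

ε ≈ 0.56

ε = rainfall / PW = 19.3 / 34.6 = 0.56.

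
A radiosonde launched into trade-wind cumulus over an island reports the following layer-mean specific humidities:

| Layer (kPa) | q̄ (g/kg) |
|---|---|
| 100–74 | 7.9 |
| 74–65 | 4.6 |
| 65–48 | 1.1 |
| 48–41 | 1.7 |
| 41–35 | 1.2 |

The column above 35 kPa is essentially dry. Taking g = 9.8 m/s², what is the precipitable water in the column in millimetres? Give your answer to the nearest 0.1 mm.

Precipitable water is the column-integrated vapour mass per unit area: PW = (1/g) Σ q̄ Δp, with q in kg/kg and Δp in Pa (1 kg/m² of water = 1 mm).
Layer 100–74 kPa: Δp = 260 hPa = 26000 Pa, q̄ = 0.0079 kg/kg → 0.0079 × 26000 / 9.8 = 20.96 mm
Layer 74–65 kPa: Δp = 90 hPa = 9000 Pa, q̄ = 0.0046 kg/kg → 0.0046 × 9000 / 9.8 = 4.22 mm
Layer 65–48 kPa: Δp = 170 hPa = 17000 Pa, q̄ = 0.0011 kg/kg → 0.0011 × 17000 / 9.8 = 1.91 mm
Layer 48–41 kPa: Δp = 70 hPa = 7000 Pa, q̄ = 0.0017 kg/kg → 0.0017 × 7000 / 9.8 = 1.21 mm
Layer 41–35 kPa: Δp = 60 hPa = 6000 Pa, q̄ = 0.0012 kg/kg → 0.0012 × 6000 / 9.8 = 0.73 mm
PW = 20.96 + 4.22 + 1.91 + 1.21 + 0.73 = 29.03 ≈ 29.0 mm.

PW ≈ 29.0 mm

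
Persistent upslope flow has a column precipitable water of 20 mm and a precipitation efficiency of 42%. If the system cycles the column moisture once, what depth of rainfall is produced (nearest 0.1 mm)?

rainfall ≈ 8.4 mm

Rainfall = ε × PW = 0.42 × 20 = 8.4 mm.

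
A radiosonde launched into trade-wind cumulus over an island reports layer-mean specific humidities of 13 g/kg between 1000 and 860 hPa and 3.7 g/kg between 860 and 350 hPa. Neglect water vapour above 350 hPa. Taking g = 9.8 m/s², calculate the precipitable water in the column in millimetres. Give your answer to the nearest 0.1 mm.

PW ≈ 37.8 mm

Precipitable water is the column-integrated vapour mass per unit area: PW = (1/g) Σ q̄ Δp, with q in kg/kg and Δp in Pa (1 kg/m² of water = 1 mm).
Layer 1000–860 hPa: Δp = 140 hPa = 14000 Pa, q̄ = 0.013 kg/kg → 0.013 × 14000 / 9.8 = 18.57 mm
Layer 860–350 hPa: Δp = 510 hPa = 51000 Pa, q̄ = 0.0037 kg/kg → 0.0037 × 51000 / 9.8 = 19.26 mm
PW = 18.57 + 19.26 = 37.83 ≈ 37.8 mm.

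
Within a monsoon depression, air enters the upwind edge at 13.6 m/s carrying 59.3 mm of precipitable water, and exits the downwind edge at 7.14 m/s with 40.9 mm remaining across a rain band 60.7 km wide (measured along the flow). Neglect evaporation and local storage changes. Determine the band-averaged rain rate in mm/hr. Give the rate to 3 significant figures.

R ≈ 30.5 mm/hr

Column moisture flux per unit crosswind length is F = V × PW.
Inflow: F_in = 13.6 × 59.3 = 806.48 mm·m/s
Outflow: F_out = 7.14 × 40.9 = 292.026 mm·m/s
Steady-state rate R = (F_in − F_out)/L = (806.48 − 292.026) / 60700 m = 8.475e-03 mm/s.
R = 8.475e-03 × 3600 = 30.5 mm/hr.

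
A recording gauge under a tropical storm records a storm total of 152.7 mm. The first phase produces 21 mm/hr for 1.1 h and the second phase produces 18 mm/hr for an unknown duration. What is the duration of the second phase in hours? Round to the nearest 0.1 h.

duration ≈ 7.2 h

Known phases: 21 × 1.1 = 23.1 mm.
Remaining depth = 152.7 − 23.1 = 129.6 mm.
Duration = 129.6 / 18 = 7.2 h.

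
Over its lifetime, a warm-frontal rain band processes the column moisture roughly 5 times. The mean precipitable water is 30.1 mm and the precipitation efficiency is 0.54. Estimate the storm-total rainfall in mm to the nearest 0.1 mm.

Each cycle deposits ε × PW = 0.54 × 30.1 = 16.254 mm.
Over 5 cycles: 5 × 16.254 = 81.3 mm.

rainfall ≈ 81.3 mm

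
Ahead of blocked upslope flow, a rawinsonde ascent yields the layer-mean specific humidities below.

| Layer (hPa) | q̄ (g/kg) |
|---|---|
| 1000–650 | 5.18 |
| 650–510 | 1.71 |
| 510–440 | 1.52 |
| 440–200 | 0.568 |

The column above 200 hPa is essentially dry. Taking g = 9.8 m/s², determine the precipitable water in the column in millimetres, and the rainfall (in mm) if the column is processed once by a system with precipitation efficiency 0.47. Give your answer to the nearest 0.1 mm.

PW ≈ 23.4 mm; rainfall ≈ 11.0 mm

Precipitable water is the column-integrated vapour mass per unit area: PW = (1/g) Σ q̄ Δp, with q in kg/kg and Δp in Pa (1 kg/m² of water = 1 mm).
Layer 1000–650 hPa: Δp = 350 hPa = 35000 Pa, q̄ = 0.00518 kg/kg → 0.00518 × 35000 / 9.8 = 18.50 mm
Layer 650–510 hPa: Δp = 140 hPa = 14000 Pa, q̄ = 0.00171 kg/kg → 0.00171 × 14000 / 9.8 = 2.44 mm
Layer 510–440 hPa: Δp = 70 hPa = 7000 Pa, q̄ = 0.00152 kg/kg → 0.00152 × 7000 / 9.8 = 1.09 mm
Layer 440–200 hPa: Δp = 240 hPa = 24000 Pa, q̄ = 0.000568 kg/kg → 0.000568 × 24000 / 9.8 = 1.39 mm
PW = 18.50 + 2.44 + 1.09 + 1.39 = 23.42 ≈ 23.4 mm.
Rainfall = ε × PW = 0.47 × 23.4 = 11.0 mm.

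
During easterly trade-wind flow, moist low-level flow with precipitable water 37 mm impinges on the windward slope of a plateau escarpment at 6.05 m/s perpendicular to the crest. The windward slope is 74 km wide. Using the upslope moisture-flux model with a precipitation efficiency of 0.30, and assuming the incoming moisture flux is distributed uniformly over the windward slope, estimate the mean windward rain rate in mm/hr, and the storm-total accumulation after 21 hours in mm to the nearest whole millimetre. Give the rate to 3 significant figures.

Incoming column moisture flux per unit ridge length: F = V × PW = 6.05 × 37 = 223.85 mm·m/s.
Spread over the 74 km slope with efficiency ε = 0.30: R = ε·F/W = 0.30 × 223.85 / 74000 m = 9.075e-04 mm/s.
R = 9.075e-04 × 3600 = 3.27 mm/hr.
Over 21 h: total = 3.27 × 21 = 68.67 ≈ 69 mm.

R ≈ 3.27 mm/hr; total ≈ 69 mm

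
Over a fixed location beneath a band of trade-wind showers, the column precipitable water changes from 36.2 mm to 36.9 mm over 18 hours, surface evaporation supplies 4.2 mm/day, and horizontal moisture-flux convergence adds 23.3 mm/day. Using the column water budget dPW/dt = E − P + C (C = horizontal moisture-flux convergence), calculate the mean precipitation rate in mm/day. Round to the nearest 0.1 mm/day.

P ≈ 26.6 mm/day

dPW/dt = (36.9 − 36.2) mm / (18/24 day) = +0.933 mm/day.
P = E + C − dPW/dt = 4.2 + (23.3) − (+0.933) = 26.6 mm/day.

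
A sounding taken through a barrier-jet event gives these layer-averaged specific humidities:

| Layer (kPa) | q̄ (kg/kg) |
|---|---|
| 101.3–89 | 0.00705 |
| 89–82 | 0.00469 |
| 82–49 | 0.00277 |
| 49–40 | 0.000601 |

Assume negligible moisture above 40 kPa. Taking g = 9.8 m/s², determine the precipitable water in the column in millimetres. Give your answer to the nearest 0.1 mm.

Precipitable water is the column-integrated vapour mass per unit area: PW = (1/g) Σ q̄ Δp, with q in kg/kg and Δp in Pa (1 kg/m² of water = 1 mm).
Layer 101.3–89 kPa: Δp = 123 hPa = 12300 Pa, q̄ = 0.00705 kg/kg → 0.00705 × 12300 / 9.8 = 8.85 mm
Layer 89–82 kPa: Δp = 70 hPa = 7000 Pa, q̄ = 0.00469 kg/kg → 0.00469 × 7000 / 9.8 = 3.35 mm
Layer 82–49 kPa: Δp = 330 hPa = 33000 Pa, q̄ = 0.00277 kg/kg → 0.00277 × 33000 / 9.8 = 9.33 mm
Layer 49–40 kPa: Δp = 90 hPa = 9000 Pa, q̄ = 0.000601 kg/kg → 0.000601 × 9000 / 9.8 = 0.55 mm
PW = 8.85 + 3.35 + 9.33 + 0.55 = 22.08 ≈ 22.1 mm.

PW ≈ 22.1 mm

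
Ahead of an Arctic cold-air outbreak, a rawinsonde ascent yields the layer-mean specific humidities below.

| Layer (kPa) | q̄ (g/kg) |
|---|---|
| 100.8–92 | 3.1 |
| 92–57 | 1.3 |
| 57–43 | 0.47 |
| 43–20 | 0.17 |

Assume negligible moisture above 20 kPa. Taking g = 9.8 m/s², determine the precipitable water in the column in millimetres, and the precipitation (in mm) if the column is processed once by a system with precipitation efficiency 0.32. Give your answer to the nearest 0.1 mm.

Precipitable water is the column-integrated vapour mass per unit area: PW = (1/g) Σ q̄ Δp, with q in kg/kg and Δp in Pa (1 kg/m² of water = 1 mm).
Layer 100.8–92 kPa: Δp = 88 hPa = 8800 Pa, q̄ = 0.0031 kg/kg → 0.0031 × 8800 / 9.8 = 2.78 mm
Layer 92–57 kPa: Δp = 350 hPa = 35000 Pa, q̄ = 0.0013 kg/kg → 0.0013 × 35000 / 9.8 = 4.64 mm
Layer 57–43 kPa: Δp = 140 hPa = 14000 Pa, q̄ = 0.00047 kg/kg → 0.00047 × 14000 / 9.8 = 0.67 mm
Layer 43–20 kPa: Δp = 230 hPa = 23000 Pa, q̄ = 0.00017 kg/kg → 0.00017 × 23000 / 9.8 = 0.40 mm
PW = 2.78 + 4.64 + 0.67 + 0.40 = 8.49 ≈ 8.5 mm.
Precipitation = ε × PW = 0.32 × 8.5 = 2.7 mm.

PW ≈ 8.5 mm; precipitation ≈ 2.7 mm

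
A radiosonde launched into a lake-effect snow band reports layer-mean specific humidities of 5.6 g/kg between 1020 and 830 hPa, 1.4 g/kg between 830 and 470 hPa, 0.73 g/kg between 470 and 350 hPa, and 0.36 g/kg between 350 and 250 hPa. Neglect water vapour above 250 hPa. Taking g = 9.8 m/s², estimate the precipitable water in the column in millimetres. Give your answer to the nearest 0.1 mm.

PW ≈ 17.3 mm

Precipitable water is the column-integrated vapour mass per unit area: PW = (1/g) Σ q̄ Δp, with q in kg/kg and Δp in Pa (1 kg/m² of water = 1 mm).
Layer 1020–830 hPa: Δp = 190 hPa = 19000 Pa, q̄ = 0.0056 kg/kg → 0.0056 × 19000 / 9.8 = 10.86 mm
Layer 830–470 hPa: Δp = 360 hPa = 36000 Pa, q̄ = 0.0014 kg/kg → 0.0014 × 36000 / 9.8 = 5.14 mm
Layer 470–350 hPa: Δp = 120 hPa = 12000 Pa, q̄ = 0.00073 kg/kg → 0.00073 × 12000 / 9.8 = 0.89 mm
Layer 350–250 hPa: Δp = 100 hPa = 10000 Pa, q̄ = 0.00036 kg/kg → 0.00036 × 10000 / 9.8 = 0.37 mm
PW = 10.86 + 5.14 + 0.89 + 0.37 = 17.26 ≈ 17.3 mm.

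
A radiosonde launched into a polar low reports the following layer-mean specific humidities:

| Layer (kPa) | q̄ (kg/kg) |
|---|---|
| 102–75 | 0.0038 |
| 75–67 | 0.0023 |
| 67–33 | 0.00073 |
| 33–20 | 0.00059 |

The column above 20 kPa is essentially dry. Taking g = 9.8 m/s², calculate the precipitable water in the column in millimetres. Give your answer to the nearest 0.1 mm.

Precipitable water is the column-integrated vapour mass per unit area: PW = (1/g) Σ q̄ Δp, with q in kg/kg and Δp in Pa (1 kg/m² of water = 1 mm).
Layer 102–75 kPa: Δp = 270 hPa = 27000 Pa, q̄ = 0.0038 kg/kg → 0.0038 × 27000 / 9.8 = 10.47 mm
Layer 75–67 kPa: Δp = 80 hPa = 8000 Pa, q̄ = 0.0023 kg/kg → 0.0023 × 8000 / 9.8 = 1.88 mm
Layer 67–33 kPa: Δp = 340 hPa = 34000 Pa, q̄ = 0.00073 kg/kg → 0.00073 × 34000 / 9.8 = 2.53 mm
Layer 33–20 kPa: Δp = 130 hPa = 13000 Pa, q̄ = 0.00059 kg/kg → 0.00059 × 13000 / 9.8 = 0.78 mm
PW = 10.47 + 1.88 + 2.53 + 0.78 = 15.66 ≈ 15.7 mm.

PW ≈ 15.7 mm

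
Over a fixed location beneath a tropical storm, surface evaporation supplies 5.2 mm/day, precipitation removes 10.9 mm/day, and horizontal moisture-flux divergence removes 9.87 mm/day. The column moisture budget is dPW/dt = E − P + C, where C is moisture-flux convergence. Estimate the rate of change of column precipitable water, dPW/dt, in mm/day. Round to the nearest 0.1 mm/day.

dPW/dt ≈ -15.6 mm/day

dPW/dt = E − P + C = 5.2 − 10.9 + (-9.87) = -15.6 mm/day.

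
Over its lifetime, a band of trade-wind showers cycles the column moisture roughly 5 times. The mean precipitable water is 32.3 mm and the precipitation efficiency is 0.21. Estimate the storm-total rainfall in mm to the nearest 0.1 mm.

Each cycle deposits ε × PW = 0.21 × 32.3 = 6.783 mm.
Over 5 cycles: 5 × 6.783 = 33.9 mm.

rainfall ≈ 33.9 mm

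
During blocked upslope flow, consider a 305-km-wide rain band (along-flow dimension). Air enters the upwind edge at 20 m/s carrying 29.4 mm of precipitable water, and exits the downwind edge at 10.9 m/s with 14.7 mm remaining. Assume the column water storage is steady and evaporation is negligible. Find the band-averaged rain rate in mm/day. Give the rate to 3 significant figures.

Column moisture flux per unit crosswind length is F = V × PW.
Inflow: F_in = 20 × 29.4 = 588 mm·m/s
Outflow: F_out = 10.9 × 14.7 = 160.23 mm·m/s
Steady-state rate R = (F_in − F_out)/L = (588 − 160.23) / 305000 m = 1.403e-03 mm/s.
R = 1.403e-03 × 3600 × 24 = 121 mm/day.

R ≈ 121 mm/day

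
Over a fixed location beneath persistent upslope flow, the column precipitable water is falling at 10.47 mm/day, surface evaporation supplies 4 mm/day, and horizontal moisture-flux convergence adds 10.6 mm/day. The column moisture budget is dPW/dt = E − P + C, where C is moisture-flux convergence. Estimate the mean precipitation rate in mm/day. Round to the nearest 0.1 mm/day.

dPW/dt = -10.47 mm/day.
P = E + C − dPW/dt = 4 + (10.6) − (-10.47) = 25.1 mm/day.

P ≈ 25.1 mm/day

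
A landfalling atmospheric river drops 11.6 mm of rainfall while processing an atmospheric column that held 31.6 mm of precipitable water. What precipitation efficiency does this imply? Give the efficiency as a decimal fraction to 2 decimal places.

ε ≈ 0.37

ε = rainfall / PW = 11.6 / 31.6 = 0.37.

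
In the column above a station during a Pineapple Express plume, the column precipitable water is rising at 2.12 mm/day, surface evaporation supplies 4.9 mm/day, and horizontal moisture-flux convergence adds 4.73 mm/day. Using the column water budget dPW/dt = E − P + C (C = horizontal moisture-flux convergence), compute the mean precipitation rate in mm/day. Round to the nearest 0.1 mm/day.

dPW/dt = +2.12 mm/day.
P = E + C − dPW/dt = 4.9 + (4.73) − (+2.12) = 7.5 mm/day.

P ≈ 7.5 mm/day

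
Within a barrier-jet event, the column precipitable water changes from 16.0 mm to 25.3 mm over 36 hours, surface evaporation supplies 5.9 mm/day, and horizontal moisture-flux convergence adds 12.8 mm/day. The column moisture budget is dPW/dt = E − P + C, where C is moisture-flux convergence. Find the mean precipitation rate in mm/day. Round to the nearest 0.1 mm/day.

dPW/dt = (25.3 − 16.0) mm / (36/24 day) = +6.200 mm/day.
P = E + C − dPW/dt = 5.9 + (12.8) − (+6.200) = 12.5 mm/day.

P ≈ 12.5 mm/day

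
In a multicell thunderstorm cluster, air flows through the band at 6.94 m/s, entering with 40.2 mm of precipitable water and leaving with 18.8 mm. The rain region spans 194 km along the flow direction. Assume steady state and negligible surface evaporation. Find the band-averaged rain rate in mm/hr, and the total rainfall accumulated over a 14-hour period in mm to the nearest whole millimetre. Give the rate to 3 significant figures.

R ≈ 2.76 mm/hr; total ≈ 39 mm

Column moisture flux per unit crosswind length is F = V × PW.
Inflow: F_in = 6.94 × 40.2 = 278.988 mm·m/s
Outflow: F_out = 6.94 × 18.8 = 130.472 mm·m/s
Steady-state rate R = (F_in − F_out)/L = (278.988 − 130.472) / 194000 m = 7.655e-04 mm/s.
R = 7.655e-04 × 3600 = 2.76 mm/hr.
Over 14 h: total = 2.76 × 14 = 38.64 ≈ 39 mm.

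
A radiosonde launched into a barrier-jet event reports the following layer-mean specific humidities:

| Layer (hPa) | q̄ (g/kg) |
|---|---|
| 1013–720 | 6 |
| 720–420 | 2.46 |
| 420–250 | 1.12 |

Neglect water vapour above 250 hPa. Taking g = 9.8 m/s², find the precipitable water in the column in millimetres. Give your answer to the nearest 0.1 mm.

PW ≈ 27.4 mm

Precipitable water is the column-integrated vapour mass per unit area: PW = (1/g) Σ q̄ Δp, with q in kg/kg and Δp in Pa (1 kg/m² of water = 1 mm).
Layer 1013–720 hPa: Δp = 293 hPa = 29300 Pa, q̄ = 0.006 kg/kg → 0.006 × 29300 / 9.8 = 17.94 mm
Layer 720–420 hPa: Δp = 300 hPa = 30000 Pa, q̄ = 0.00246 kg/kg → 0.00246 × 30000 / 9.8 = 7.53 mm
Layer 420–250 hPa: Δp = 170 hPa = 17000 Pa, q̄ = 0.00112 kg/kg → 0.00112 × 17000 / 9.8 = 1.94 mm
PW = 17.94 + 7.53 + 1.94 = 27.41 ≈ 27.4 mm.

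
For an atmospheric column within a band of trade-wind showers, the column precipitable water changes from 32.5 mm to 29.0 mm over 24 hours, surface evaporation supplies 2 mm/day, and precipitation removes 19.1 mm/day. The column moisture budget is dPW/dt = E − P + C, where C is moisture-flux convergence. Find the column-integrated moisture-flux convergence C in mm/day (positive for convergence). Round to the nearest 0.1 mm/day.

C ≈ 13.6 mm/day

dPW/dt = (29.0 − 32.5) mm / (24/24 day) = -3.500 mm/day.
C = dPW/dt − E + P = (-3.500) − 2 + 19.1 = 13.6 mm/day.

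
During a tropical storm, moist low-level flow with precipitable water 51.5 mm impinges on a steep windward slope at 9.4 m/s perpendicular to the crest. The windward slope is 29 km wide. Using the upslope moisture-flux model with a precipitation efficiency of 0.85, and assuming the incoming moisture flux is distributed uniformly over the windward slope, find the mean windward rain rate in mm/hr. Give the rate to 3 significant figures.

Incoming column moisture flux per unit ridge length: F = V × PW = 9.4 × 51.5 = 484.1 mm·m/s.
Spread over the 29 km slope with efficiency ε = 0.85: R = ε·F/W = 0.85 × 484.1 / 29000 m = 1.419e-02 mm/s.
R = 1.419e-02 × 3600 = 51.1 mm/hr.

R ≈ 51.1 mm/hr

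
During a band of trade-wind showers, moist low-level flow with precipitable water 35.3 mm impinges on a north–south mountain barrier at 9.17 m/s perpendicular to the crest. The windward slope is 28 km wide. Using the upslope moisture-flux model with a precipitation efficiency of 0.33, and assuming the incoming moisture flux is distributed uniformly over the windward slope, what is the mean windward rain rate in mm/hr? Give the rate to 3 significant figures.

R ≈ 13.7 mm/hr

Incoming column moisture flux per unit ridge length: F = V × PW = 9.17 × 35.3 = 323.701 mm·m/s.
Spread over the 28 km slope with efficiency ε = 0.33: R = ε·F/W = 0.33 × 323.701 / 28000 m = 3.815e-03 mm/s.
R = 3.815e-03 × 3600 = 13.7 mm/hr.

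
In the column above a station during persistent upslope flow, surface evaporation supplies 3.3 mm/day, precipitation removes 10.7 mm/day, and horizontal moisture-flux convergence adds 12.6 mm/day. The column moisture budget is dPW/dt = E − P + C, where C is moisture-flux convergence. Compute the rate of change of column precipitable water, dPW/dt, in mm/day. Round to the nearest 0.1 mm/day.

dPW/dt ≈ 5.2 mm/day

dPW/dt = E − P + C = 3.3 − 10.7 + (12.6) = 5.2 mm/day.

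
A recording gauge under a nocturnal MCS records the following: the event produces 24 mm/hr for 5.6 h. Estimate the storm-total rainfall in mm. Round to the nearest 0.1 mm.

Total = Σ Rᵢ Δtᵢ = 24 × 5.6
      = 134.4 = 134.4 mm.

total ≈ 134.4 mm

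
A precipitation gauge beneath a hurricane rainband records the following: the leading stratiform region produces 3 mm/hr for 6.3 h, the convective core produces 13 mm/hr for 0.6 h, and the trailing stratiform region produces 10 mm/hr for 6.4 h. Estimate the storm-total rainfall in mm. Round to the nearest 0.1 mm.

total ≈ 90.7 mm

Total = Σ Rᵢ Δtᵢ = 3 × 6.3 + 13 × 0.6 + 10 × 6.4
      = 18.9 + 7.8 + 64 = 90.7 mm.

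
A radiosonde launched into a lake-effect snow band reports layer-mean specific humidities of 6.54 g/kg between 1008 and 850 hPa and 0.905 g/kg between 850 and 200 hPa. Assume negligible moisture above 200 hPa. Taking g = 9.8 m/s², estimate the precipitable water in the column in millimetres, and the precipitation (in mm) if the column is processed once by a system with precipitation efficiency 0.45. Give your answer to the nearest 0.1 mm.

Precipitable water is the column-integrated vapour mass per unit area: PW = (1/g) Σ q̄ Δp, with q in kg/kg and Δp in Pa (1 kg/m² of water = 1 mm).
Layer 1008–850 hPa: Δp = 158 hPa = 15800 Pa, q̄ = 0.00654 kg/kg → 0.00654 × 15800 / 9.8 = 10.54 mm
Layer 850–200 hPa: Δp = 650 hPa = 65000 Pa, q̄ = 0.000905 kg/kg → 0.000905 × 65000 / 9.8 = 6.00 mm
PW = 10.54 + 6.00 = 16.54 ≈ 16.5 mm.
Precipitation = ε × PW = 0.45 × 16.5 = 7.4 mm.

PW ≈ 16.5 mm; precipitation ≈ 7.4 mm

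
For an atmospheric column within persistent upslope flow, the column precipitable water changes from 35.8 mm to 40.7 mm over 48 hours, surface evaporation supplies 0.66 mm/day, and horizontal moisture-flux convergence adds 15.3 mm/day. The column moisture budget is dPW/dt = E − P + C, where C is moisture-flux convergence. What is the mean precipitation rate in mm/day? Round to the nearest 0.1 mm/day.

dPW/dt = (40.7 − 35.8) mm / (48/24 day) = +2.450 mm/day.
P = E + C − dPW/dt = 0.66 + (15.3) − (+2.450) = 13.5 mm/day.

P ≈ 13.5 mm/day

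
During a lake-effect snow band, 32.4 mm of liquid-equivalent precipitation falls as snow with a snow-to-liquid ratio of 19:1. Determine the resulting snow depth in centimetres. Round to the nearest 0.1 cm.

snow depth ≈ 61.6 cm

Snow depth = liquid × ratio = 32.4 mm × 19 = 615.6 mm = 61.6 cm.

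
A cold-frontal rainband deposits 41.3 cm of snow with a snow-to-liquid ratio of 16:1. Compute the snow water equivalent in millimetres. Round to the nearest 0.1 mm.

SWE ≈ 25.8 mm

SWE = snow depth / ratio = 41.3 cm / 16 = 2.581 cm = 25.8 mm.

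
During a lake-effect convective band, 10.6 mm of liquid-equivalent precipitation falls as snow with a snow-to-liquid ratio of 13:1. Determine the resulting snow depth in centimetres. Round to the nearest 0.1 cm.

Snow depth = liquid × ratio = 10.6 mm × 13 = 137.8 mm = 13.8 cm.

snow depth ≈ 13.8 cm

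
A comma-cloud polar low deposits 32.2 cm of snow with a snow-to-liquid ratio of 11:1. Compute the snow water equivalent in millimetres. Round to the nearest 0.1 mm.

SWE = snow depth / ratio = 32.2 cm / 11 = 2.927 cm = 29.3 mm.

SWE ≈ 29.3 mm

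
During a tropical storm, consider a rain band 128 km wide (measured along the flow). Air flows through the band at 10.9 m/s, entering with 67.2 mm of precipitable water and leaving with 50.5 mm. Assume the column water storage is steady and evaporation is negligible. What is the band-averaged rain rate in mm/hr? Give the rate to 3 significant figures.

R ≈ 5.12 mm/hr

Column moisture flux per unit crosswind length is F = V × PW.
Inflow: F_in = 10.9 × 67.2 = 732.48 mm·m/s
Outflow: F_out = 10.9 × 50.5 = 550.45 mm·m/s
Steady-state rate R = (F_in − F_out)/L = (732.48 − 550.45) / 128000 m = 1.422e-03 mm/s.
R = 1.422e-03 × 3600 = 5.12 mm/hr.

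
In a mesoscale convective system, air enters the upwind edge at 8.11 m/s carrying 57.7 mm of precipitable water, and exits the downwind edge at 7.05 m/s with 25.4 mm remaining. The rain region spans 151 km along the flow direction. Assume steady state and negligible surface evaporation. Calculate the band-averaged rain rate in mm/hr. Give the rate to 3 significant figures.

Column moisture flux per unit crosswind length is F = V × PW.
Inflow: F_in = 8.11 × 57.7 = 467.947 mm·m/s
Outflow: F_out = 7.05 × 25.4 = 179.07 mm·m/s
Steady-state rate R = (F_in − F_out)/L = (467.947 − 179.07) / 151000 m = 1.913e-03 mm/s.
R = 1.913e-03 × 3600 = 6.89 mm/hr.

R ≈ 6.89 mm/hr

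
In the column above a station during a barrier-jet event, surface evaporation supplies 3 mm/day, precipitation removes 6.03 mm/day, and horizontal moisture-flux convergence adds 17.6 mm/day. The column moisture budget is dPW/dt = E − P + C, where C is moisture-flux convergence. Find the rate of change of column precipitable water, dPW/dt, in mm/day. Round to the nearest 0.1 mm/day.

dPW/dt ≈ 14.6 mm/day

dPW/dt = E − P + C = 3 − 6.03 + (17.6) = 14.6 mm/day.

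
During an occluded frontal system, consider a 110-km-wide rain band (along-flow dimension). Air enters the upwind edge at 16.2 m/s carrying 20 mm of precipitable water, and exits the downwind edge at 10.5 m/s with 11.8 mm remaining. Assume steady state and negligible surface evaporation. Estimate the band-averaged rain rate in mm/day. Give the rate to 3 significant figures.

Column moisture flux per unit crosswind length is F = V × PW.
Inflow: F_in = 16.2 × 20 = 324 mm·m/s
Outflow: F_out = 10.5 × 11.8 = 123.9 mm·m/s
Steady-state rate R = (F_in − F_out)/L = (324 − 123.9) / 110000 m = 1.819e-03 mm/s.
R = 1.819e-03 × 3600 × 24 = 157 mm/day.

R ≈ 157 mm/day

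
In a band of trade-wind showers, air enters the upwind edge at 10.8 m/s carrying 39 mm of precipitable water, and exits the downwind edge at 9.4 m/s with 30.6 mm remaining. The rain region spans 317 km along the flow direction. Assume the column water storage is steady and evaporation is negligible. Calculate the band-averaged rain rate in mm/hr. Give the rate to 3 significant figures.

Column moisture flux per unit crosswind length is F = V × PW.
Inflow: F_in = 10.8 × 39 = 421.2 mm·m/s
Outflow: F_out = 9.4 × 30.6 = 287.64 mm·m/s
Steady-state rate R = (F_in − F_out)/L = (421.2 − 287.64) / 317000 m = 4.213e-04 mm/s.
R = 4.213e-04 × 3600 = 1.52 mm/hr.

R ≈ 1.52 mm/hr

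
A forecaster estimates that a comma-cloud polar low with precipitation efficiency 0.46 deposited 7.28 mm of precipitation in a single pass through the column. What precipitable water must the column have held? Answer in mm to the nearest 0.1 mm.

PW ≈ 15.8 mm

PW = precipitation / ε = 7.28 / 0.46 = 15.8 mm.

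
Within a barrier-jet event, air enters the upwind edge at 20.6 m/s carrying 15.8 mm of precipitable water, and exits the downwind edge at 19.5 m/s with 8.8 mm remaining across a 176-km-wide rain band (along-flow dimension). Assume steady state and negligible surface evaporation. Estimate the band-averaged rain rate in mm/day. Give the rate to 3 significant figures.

R ≈ 75.5 mm/day

Column moisture flux per unit crosswind length is F = V × PW.
Inflow: F_in = 20.6 × 15.8 = 325.48 mm·m/s
Outflow: F_out = 19.5 × 8.8 = 171.6 mm·m/s
Steady-state rate R = (F_in − F_out)/L = (325.48 − 171.6) / 176000 m = 8.743e-04 mm/s.
R = 8.743e-04 × 3600 × 24 = 75.5 mm/day.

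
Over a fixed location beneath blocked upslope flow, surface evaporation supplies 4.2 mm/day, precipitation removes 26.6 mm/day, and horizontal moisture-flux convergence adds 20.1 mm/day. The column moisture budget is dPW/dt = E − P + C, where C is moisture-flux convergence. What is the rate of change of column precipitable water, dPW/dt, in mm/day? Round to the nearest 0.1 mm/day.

dPW/dt = E − P + C = 4.2 − 26.6 + (20.1) = -2.3 mm/day.

dPW/dt ≈ -2.3 mm/day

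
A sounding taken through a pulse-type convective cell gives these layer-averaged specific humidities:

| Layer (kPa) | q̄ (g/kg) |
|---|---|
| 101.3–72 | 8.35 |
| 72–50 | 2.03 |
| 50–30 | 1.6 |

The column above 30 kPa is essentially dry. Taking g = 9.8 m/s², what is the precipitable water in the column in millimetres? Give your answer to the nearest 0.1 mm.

Precipitable water is the column-integrated vapour mass per unit area: PW = (1/g) Σ q̄ Δp, with q in kg/kg and Δp in Pa (1 kg/m² of water = 1 mm).
Layer 101.3–72 kPa: Δp = 293 hPa = 29300 Pa, q̄ = 0.00835 kg/kg → 0.00835 × 29300 / 9.8 = 24.96 mm
Layer 72–50 kPa: Δp = 220 hPa = 22000 Pa, q̄ = 0.00203 kg/kg → 0.00203 × 22000 / 9.8 = 4.56 mm
Layer 50–30 kPa: Δp = 200 hPa = 20000 Pa, q̄ = 0.0016 kg/kg → 0.0016 × 20000 / 9.8 = 3.27 mm
PW = 24.96 + 4.56 + 3.27 = 32.79 ≈ 32.8 mm.

PW ≈ 32.8 mm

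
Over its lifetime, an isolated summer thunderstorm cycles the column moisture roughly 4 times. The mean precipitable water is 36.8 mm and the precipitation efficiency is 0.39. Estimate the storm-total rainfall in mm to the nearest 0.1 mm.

rainfall ≈ 57.4 mm

Each cycle deposits ε × PW = 0.39 × 36.8 = 14.352 mm.
Over 4 cycles: 4 × 14.352 = 57.4 mm.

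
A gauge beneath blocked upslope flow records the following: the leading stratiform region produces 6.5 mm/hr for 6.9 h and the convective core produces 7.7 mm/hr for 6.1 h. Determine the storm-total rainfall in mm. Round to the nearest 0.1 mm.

total ≈ 91.8 mm

Total = Σ Rᵢ Δtᵢ = 6.5 × 6.9 + 7.7 × 6.1
      = 44.85 + 46.97 = 91.8 mm.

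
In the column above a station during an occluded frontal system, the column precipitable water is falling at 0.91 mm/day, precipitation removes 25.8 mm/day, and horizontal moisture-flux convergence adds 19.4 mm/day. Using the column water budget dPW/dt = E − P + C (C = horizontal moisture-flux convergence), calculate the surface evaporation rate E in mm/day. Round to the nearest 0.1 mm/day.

dPW/dt = -0.91 mm/day.
E = dPW/dt + P − C = (-0.91) + 25.8 − (19.4) = 5.5 mm/day.

E ≈ 5.5 mm/day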